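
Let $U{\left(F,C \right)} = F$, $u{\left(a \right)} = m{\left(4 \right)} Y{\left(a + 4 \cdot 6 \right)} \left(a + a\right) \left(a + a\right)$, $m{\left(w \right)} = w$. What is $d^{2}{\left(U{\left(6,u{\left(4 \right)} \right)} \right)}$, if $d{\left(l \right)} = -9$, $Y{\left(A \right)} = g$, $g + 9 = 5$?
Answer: $81$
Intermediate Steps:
$g = -4$ ($g = -9 + 5 = -4$)
$Y{\left(A \right)} = -4$
$u{\left(a \right)} = - 64 a^{2}$ ($u{\left(a \right)} = 4 \left(-4\right) \left(a + a\right) \left(a + a\right) = - 16 \cdot 2 a 2 a = - 16 \cdot 4 a^{2} = - 64 a^{2}$)
$d^{2}{\left(U{\left(6,u{\left(4 \right)} \right)} \right)} = \left(-9\right)^{2} = 81$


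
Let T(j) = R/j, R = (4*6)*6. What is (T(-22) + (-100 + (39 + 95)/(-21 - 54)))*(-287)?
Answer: 25650338/825 ≈ 31091.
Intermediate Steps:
R = 144 (R = 24*6 = 144)
T(j) = 144/j
(T(-22) + (-100 + (39 + 95)/(-21 - 54)))*(-287) = (144/(-22) + (-100 + (39 + 95)/(-21 - 54)))*(-287) = (144*(-1/22) + (-100 + 134/(-75)))*(-287) = (-72/11 + (-100 + 134*(-1/75)))*(-287) = (-72/11 + (-100 - 134/75))*(-287) = (-72/11 - 7634/75)*(-287) = -89374/825*(-287) = 25650338/825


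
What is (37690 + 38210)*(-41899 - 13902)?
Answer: -4235295900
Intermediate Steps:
(37690 + 38210)*(-41899 - 13902) = 75900*(-55801) = -4235295900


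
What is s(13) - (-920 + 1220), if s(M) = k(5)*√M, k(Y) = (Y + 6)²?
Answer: -300 + 121*√13 ≈ 136.27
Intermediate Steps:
k(Y) = (6 + Y)²
s(M) = 121*√M (s(M) = (6 + 5)²*√M = 11²*√M = 121*√M)
s(13) - (-920 + 1220) = 121*√13 - (-920 + 1220) = 121*√13 - 1*300 = 121*√13 - 300 = -300 + 121*√13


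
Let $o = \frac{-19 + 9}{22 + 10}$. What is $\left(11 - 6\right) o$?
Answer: $- \frac{25}{16} \approx -1.5625$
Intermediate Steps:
$o = - \frac{5}{16}$ ($o = - \frac{10}{32} = \left(-10\right) \frac{1}{32} = - \frac{5}{16} \approx -0.3125$)
$\left(11 - 6\right) o = \left(11 - 6\right) \left(- \frac{5}{16}\right) = 5 \left(- \frac{5}{16}\right) = - \frac{25}{16}$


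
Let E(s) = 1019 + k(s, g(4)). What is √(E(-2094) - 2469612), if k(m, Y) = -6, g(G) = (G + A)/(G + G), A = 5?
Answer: I*√2468599 ≈ 1571.2*I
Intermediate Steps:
g(G) = (5 + G)/(2*G) (g(G) = (G + 5)/(G + G) = (5 + G)/((2*G)) = (5 + G)*(1/(2*G)) = (5 + G)/(2*G))
E(s) = 1013 (E(s) = 1019 - 6 = 1013)
√(E(-2094) - 2469612) = √(1013 - 2469612) = √(-2468599) = I*√2468599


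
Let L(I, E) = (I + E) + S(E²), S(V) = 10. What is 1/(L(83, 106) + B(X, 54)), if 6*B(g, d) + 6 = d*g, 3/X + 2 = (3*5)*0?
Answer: 2/369 ≈ 0.0054201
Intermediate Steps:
X = -3/2 (X = 3/(-2 + (3*5)*0) = 3/(-2 + 15*0) = 3/(-2 + 0) = 3/(-2) = 3*(-½) = -3/2 ≈ -1.5000)
L(I, E) = 10 + E + I (L(I, E) = (I + E) + 10 = (E + I) + 10 = 10 + E + I)
B(g, d) = -1 + d*g/6 (B(g, d) = -1 + (d*g)/6 = -1 + d*g/6)
1/(L(83, 106) + B(X, 54)) = 1/((10 + 106 + 83) + (-1 + (⅙)*54*(-3/2))) = 1/(199 + (-1 - 27/2)) = 1/(199 - 29/2) = 1/(369/2) = 2/369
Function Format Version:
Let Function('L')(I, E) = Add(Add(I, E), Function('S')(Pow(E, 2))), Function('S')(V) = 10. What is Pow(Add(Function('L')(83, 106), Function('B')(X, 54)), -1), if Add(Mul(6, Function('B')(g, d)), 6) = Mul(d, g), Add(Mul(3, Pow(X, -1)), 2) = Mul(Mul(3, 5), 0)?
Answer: Rational(2, 369) ≈ 0.0054201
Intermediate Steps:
X = Rational(-3, 2) (X = Mul(3, Pow(Add(-2, Mul(Mul(3, 5), 0)), -1)) = Mul(3, Pow(Add(-2, Mul(15, 0)), -1)) = Mul(3, Pow(Add(-2, 0), -1)) = Mul(3, Pow(-2, -1)) = Mul(3, Rational(-1, 2)) = Rational(-3, 2) ≈ -1.5000)
Function('L')(I, E) = Add(10, E, I) (Function('L')(I, E) = Add(Add(I, E), 10) = Add(Add(E, I), 10) = Add(10, E, I))
Function('B')(g, d) = Add(-1, Mul(Rational(1, 6), d, g)) (Function('B')(g, d) = Add(-1, Mul(Rational(1, 6), Mul(d, g))) = Add(-1, Mul(Rational(1, 6), d, g)))
Pow(Add(Function('L')(83, 106), Function('B')(X, 54)), -1) = Pow(Add(Add(10, 106, 83), Add(-1, Mul(Rational(1, 6), 54, Rational(-3, 2)))), -1) = Pow(Add(199, Add(-1, Rational(-27, 2))), -1) = Pow(Add(199, Rational(-29, 2)), -1) = Pow(Rational(369, 2), -1) = Rational(2, 369)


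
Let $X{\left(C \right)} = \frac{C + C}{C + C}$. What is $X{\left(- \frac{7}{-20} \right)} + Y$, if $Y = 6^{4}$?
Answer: $1297$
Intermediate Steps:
$X{\left(C \right)} = 1$ ($X{\left(C \right)} = \frac{2 C}{2 C} = 2 C \frac{1}{2 C} = 1$)
$Y = 1296$
$X{\left(- \frac{7}{-20} \right)} + Y = 1 + 1296 = 1297$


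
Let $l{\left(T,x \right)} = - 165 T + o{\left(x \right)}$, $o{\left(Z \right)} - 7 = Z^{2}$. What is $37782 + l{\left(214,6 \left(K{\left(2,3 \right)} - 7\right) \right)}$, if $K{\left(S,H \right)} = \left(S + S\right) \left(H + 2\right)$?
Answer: $8563$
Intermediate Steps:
$o{\left(Z \right)} = 7 + Z^{2}$
$K{\left(S,H \right)} = 2 S \left(2 + H\right)$
$l{\left(T,x \right)} = 7 + x^{2} - 165 T$ ($l{\left(T,x \right)} = - 165 T + \left(7 + x^{2}\right) = 7 + x^{2} - 165 T$)
$37782 + l{\left(214,6 \left(K{\left(2,3 \right)} - 7\right) \right)} = 37782 + \left(7 + \left(6 \left(2 \cdot 2 \left(2 + 3\right) - 7\right)\right)^{2} - 35310\right) = 37782 + \left(7 + \left(6 \left(2 \cdot 2 \cdot 5 - 7\right)\right)^{2} - 35310\right) = 37782 + \left(7 + \left(6 \left(20 - 7\right)\right)^{2} - 35310\right) = 37782 + \left(7 + \left(6 \cdot 13\right)^{2} - 35310\right) = 37782 + \left(7 + 78^{2} - 35310\right) = 37782 + \left(7 + 6084 - 35310\right) = 37782 - 29219 = 8563$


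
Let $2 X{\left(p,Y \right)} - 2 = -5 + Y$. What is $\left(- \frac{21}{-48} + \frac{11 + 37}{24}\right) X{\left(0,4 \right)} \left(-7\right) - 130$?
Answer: $- \frac{4433}{32} \approx -138.53$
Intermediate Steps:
$X{\left(p,Y \right)} = - \frac{3}{2} + \frac{Y}{2}$ ($X{\left(p,Y \right)} = 1 + \frac{-5 + Y}{2} = 1 + \left(- \frac{5}{2} + \frac{Y}{2}\right) = - \frac{3}{2} + \frac{Y}{2}$)
$\left(- \frac{21}{-48} + \frac{11 + 37}{24}\right) X{\left(0,4 \right)} \left(-7\right) - 130 = \left(- \frac{21}{-48} + \frac{11 + 37}{24}\right) \left(- \frac{3}{2} + \frac{1}{2} \cdot 4\right) \left(-7\right) - 130 = \left(\left(-21\right) \left(- \frac{1}{48}\right) + 48 \cdot \frac{1}{24}\right) \left(- \frac{3}{2} + 2\right) \left(-7\right) - 130 = \left(\frac{7}{16} + 2\right) \frac{1}{2} \left(-7\right) - 130 = \frac{39}{16} \left(- \frac{7}{2}\right) - 130 = - \frac{273}{32} - 130 = - \frac{4433}{32}$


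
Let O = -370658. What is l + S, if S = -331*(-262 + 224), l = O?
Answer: -358080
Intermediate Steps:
l = -370658
S = 12578 (S = -331*(-38) = 12578)
l + S = -370658 + 12578 = -358080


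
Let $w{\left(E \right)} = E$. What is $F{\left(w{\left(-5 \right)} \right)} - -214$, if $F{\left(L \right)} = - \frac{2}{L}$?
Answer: $\frac{1072}{5} \approx 214.4$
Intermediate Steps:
$F{\left(w{\left(-5 \right)} \right)} - -214 = - \frac{2}{-5} - -214 = \left(-2\right) \left(- \frac{1}{5}\right) + 214 = \frac{2}{5} + 214 = \frac{1072}{5}$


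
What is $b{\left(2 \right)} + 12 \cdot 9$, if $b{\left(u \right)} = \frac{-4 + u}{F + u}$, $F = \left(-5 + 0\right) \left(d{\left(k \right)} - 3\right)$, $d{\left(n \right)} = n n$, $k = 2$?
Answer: $\frac{326}{3} \approx 108.67$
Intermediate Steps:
$d{\left(n \right)} = n^{2}$
$F = -5$ ($F = \left(-5 + 0\right) \left(2^{2} - 3\right) = - 5 \left(4 - 3\right) = \left(-5\right) 1 = -5$)
$b{\left(u \right)} = \frac{-4 + u}{-5 + u}$
$b{\left(2 \right)} + 12 \cdot 9 = \frac{-4 + 2}{-5 + 2} + 12 \cdot 9 = \frac{1}{-3} \left(-2\right) + 108 = \left(- \frac{1}{3}\right) \left(-2\right) + 108 = \frac{2}{3} + 108 = \frac{326}{3}$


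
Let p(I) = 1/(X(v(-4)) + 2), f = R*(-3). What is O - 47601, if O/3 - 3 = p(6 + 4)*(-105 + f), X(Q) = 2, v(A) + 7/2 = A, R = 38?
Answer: -191025/4 ≈ -47756.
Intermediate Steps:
v(A) = -7/2 + A
f = -114 (f = 38*(-3) = -114)
p(I) = ¼ (p(I) = 1/(2 + 2) = 1/4 = ¼)
O = -621/4 (O = 9 + 3*((-105 - 114)/4) = 9 + 3*((¼)*(-219)) = 9 + 3*(-219/4) = 9 - 657/4 = -621/4 ≈ -155.25)
O - 47601 = -621/4 - 47601 = -191025/4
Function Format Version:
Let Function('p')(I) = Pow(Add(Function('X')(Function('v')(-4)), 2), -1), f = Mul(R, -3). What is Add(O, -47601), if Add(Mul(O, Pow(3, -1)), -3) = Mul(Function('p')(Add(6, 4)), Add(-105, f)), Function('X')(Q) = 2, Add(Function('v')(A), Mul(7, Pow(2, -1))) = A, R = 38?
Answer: Rational(-191025, 4) ≈ -47756.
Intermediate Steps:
Function('v')(A) = Add(Rational(-7, 2), A)
f = -114 (f = Mul(38, -3) = -114)
Function('p')(I) = Rational(1, 4) (Function('p')(I) = Pow(Add(2, 2), -1) = Pow(4, -1) = Rational(1, 4))
O = Rational(-621, 4) (O = Add(9, Mul(3, Mul(Rational(1, 4), Add(-105, -114)))) = Add(9, Mul(3, Mul(Rational(1, 4), -219))) = Add(9, Mul(3, Rational(-219, 4))) = Add(9, Rational(-657, 4)) = Rational(-621, 4) ≈ -155.25)
Add(O, -47601) = Add(Rational(-621, 4), -47601) = Rational(-191025, 4)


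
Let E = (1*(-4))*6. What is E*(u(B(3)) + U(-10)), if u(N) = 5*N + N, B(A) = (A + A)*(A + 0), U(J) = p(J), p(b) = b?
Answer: -2352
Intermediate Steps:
U(J) = J
E = -24 (E = -4*6 = -24)
B(A) = 2*A**2 (B(A) = (2*A)*A = 2*A**2)
u(N) = 6*N
E*(u(B(3)) + U(-10)) = -24*(6*(2*3**2) - 10) = -24*(6*(2*9) - 10) = -24*(6*18 - 10) = -24*(108 - 10) = -24*98 = -2352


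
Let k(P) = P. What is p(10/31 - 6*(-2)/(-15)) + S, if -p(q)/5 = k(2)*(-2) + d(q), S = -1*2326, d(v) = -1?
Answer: -2301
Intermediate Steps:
S = -2326
p(q) = 25 (p(q) = -5*(2*(-2) - 1) = -5*(-4 - 1) = -5*(-5) = 25)
p(10/31 - 6*(-2)/(-15)) + S = 25 - 2326 = -2301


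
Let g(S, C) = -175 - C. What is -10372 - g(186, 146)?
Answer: -10051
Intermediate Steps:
-10372 - g(186, 146) = -10372 - (-175 - 1*146) = -10372 - (-175 - 146) = -10372 - 1*(-321) = -10372 + 321 = -10051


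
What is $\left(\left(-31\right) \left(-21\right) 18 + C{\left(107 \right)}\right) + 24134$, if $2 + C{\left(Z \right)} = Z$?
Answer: $35957$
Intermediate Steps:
$C{\left(Z \right)} = -2 + Z$
$\left(\left(-31\right) \left(-21\right) 18 + C{\left(107 \right)}\right) + 24134 = \left(\left(-31\right) \left(-21\right) 18 + \left(-2 + 107\right)\right) + 24134 = \left(651 \cdot 18 + 105\right) + 24134 = \left(11718 + 105\right) + 24134 = 11823 + 24134 = 35957$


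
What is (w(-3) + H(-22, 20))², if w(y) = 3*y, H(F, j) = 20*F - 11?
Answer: 211600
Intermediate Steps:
H(F, j) = -11 + 20*F
(w(-3) + H(-22, 20))² = (3*(-3) + (-11 + 20*(-22)))² = (-9 + (-11 - 440))² = (-9 - 451)² = (-460)² = 211600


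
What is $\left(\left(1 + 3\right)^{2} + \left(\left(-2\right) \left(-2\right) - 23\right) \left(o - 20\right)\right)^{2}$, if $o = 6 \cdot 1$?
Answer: $79524$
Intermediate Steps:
$o = 6$
$\left(\left(1 + 3\right)^{2} + \left(\left(-2\right) \left(-2\right) - 23\right) \left(o - 20\right)\right)^{2} = \left(\left(1 + 3\right)^{2} + \left(\left(-2\right) \left(-2\right) - 23\right) \left(6 - 20\right)\right)^{2} = \left(4^{2} + \left(4 - 23\right) \left(-14\right)\right)^{2} = \left(16 - -266\right)^{2} = \left(16 + 266\right)^{2} = 282^{2} = 79524$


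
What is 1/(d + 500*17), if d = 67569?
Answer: 1/76069 ≈ 1.3146e-5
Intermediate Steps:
1/(d + 500*17) = 1/(67569 + 500*17) = 1/(67569 + 8500) = 1/76069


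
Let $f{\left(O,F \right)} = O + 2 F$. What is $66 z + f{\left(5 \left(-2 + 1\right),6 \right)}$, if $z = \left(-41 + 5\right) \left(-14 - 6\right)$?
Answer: $47527$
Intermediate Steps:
$z = 720$ ($z = \left(-36\right) \left(-20\right) = 720$)
$66 z + f{\left(5 \left(-2 + 1\right),6 \right)} = 66 \cdot 720 + \left(5 \left(-2 + 1\right) + 2 \cdot 6\right) = 47520 + \left(5 \left(-1\right) + 12\right) = 47520 + \left(-5 + 12\right) = 47520 + 7 = 47527$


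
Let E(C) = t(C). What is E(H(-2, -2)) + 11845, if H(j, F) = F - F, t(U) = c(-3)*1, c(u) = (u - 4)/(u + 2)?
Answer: 11852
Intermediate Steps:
c(u) = (-4 + u)/(2 + u)
t(U) = 7 (t(U) = ((-4 - 3)/(2 - 3))*1 = (-7/(-1))*1 = -1*(-7)*1 = 7*1 = 7)
H(j, F) = 0
E(C) = 7
E(H(-2, -2)) + 11845 = 7 + 11845 = 11852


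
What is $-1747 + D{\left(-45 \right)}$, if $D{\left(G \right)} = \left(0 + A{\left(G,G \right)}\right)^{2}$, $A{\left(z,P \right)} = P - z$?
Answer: $-1747$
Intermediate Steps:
$D{\left(G \right)} = 0$ ($D{\left(G \right)} = \left(0 + \left(G - G\right)\right)^{2} = \left(0 + 0\right)^{2} = 0^{2} = 0$)
$-1747 + D{\left(-45 \right)} = -1747 + 0 = -1747$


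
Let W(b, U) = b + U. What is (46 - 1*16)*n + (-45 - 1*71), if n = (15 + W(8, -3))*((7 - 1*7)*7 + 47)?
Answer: 28084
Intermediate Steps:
W(b, U) = U + b
n = 940 (n = (15 + (-3 + 8))*((7 - 1*7)*7 + 47) = (15 + 5)*((7 - 7)*7 + 47) = 20*(0*7 + 47) = 20*(0 + 47) = 20*47 = 940)
(46 - 1*16)*n + (-45 - 1*71) = (46 - 1*16)*940 + (-45 - 1*71) = (46 - 16)*940 + (-45 - 71) = 30*940 - 116 = 28200 - 116 = 28084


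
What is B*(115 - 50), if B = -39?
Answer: -2535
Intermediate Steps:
B*(115 - 50) = -39*(115 - 50) = -39*65 = -2535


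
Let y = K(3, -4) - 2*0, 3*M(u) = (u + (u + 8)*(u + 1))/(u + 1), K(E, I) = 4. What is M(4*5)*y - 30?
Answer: 542/63 ≈ 8.6032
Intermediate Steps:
M(u) = (u + (1 + u)*(8 + u))/(3*(1 + u)) (M(u) = ((u + (u + 8)*(u + 1))/(u + 1))/3 = ((u + (8 + u)*(1 + u))/(1 + u))/3 = ((u + (1 + u)*(8 + u))/(1 + u))/3 = (u + (1 + u)*(8 + u))/(3*(1 + u)))
y = 4 (y = 4 - 2*0 = 4 + 0 = 4)
M(4*5)*y - 30 = ((8 + (4*5)² + 10*(4*5))/(3*(1 + 4*5)))*4 - 30 = ((8 + 20² + 10*20)/(3*(1 + 20)))*4 - 30 = ((⅓)*(8 + 400 + 200)/21)*4 - 30 = ((⅓)*(1/21)*608)*4 - 30 = (608/63)*4 - 30 = 2432/63 - 30 = 542/63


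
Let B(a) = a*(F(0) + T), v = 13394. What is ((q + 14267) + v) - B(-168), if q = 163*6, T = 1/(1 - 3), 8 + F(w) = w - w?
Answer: 27211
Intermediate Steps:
F(w) = -8 (F(w) = -8 + (w - w) = -8 + 0 = -8)
T = -1/2 (T = 1/(-2) = -1/2 ≈ -0.50000)
q = 978
B(a) = -17*a/2 (B(a) = a*(-8 - 1/2) = a*(-17/2) = -17*a/2)
((q + 14267) + v) - B(-168) = ((978 + 14267) + 13394) - (-17)*(-168)/2 = (15245 + 13394) - 1*1428 = 28639 - 1428 = 27211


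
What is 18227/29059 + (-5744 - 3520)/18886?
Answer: 37516273/274404137 ≈ 0.13672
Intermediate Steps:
18227/29059 + (-5744 - 3520)/18886 = 18227*(1/29059) - 9264*1/18886 = 18227/29059 - 4632/9443 = 37516273/274404137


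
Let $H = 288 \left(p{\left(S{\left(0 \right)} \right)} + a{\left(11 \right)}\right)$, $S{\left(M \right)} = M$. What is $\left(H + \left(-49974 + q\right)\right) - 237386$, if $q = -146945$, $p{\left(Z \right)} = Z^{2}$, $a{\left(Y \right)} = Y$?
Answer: $-431137$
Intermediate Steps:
$H = 3168$ ($H = 288 \left(0^{2} + 11\right) = 288 \left(0 + 11\right) = 288 \cdot 11 = 3168$)
$\left(H + \left(-49974 + q\right)\right) - 237386 = \left(3168 - 196919\right) - 237386 = -193751 - 237386 = -431137$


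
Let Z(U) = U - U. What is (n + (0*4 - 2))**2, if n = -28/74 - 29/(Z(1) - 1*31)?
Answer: 2739025/1315609 ≈ 2.0819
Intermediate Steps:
Z(U) = 0
n = 639/1147 (n = -28/74 - 29/(0 - 1*31) = -28*1/74 - 29/(0 - 31) = -14/37 - 29/(-31) = -14/37 - 29*(-1/31) = -14/37 + 29/31 = 639/1147 ≈ 0.55711)
(n + (0*4 - 2))**2 = (639/1147 + (0*4 - 2))**2 = (639/1147 + (0 - 2))**2 = (639/1147 - 2)**2 = (-1655/1147)**2 = 2739025/1315609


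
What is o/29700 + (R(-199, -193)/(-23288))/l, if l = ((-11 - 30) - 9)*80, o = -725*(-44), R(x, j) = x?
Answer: 2701402627/2515104000 ≈ 1.0741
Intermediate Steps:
o = 31900
l = -4000 (l = (-41 - 9)*80 = -50*80 = -4000)
o/29700 + (R(-199, -193)/(-23288))/l = 31900/29700 - 199/(-23288)/(-4000) = 31900*(1/29700) - 199*(-1/23288)*(-1/4000) = 29/27 + (199/23288)*(-1/4000) = 29/27 - 199/93152000 = 2701402627/2515104000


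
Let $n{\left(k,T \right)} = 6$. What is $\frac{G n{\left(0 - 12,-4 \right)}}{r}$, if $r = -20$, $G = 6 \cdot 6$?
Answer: $- \frac{54}{5} \approx -10.8$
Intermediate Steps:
$G = 36$
$\frac{G n{\left(0 - 12,-4 \right)}}{r} = \frac{36 \cdot 6}{-20} = 216 \left(- \frac{1}{20}\right) = - \frac{54}{5}$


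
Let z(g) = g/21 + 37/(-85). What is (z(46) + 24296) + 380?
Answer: 44049793/1785 ≈ 24678.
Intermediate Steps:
z(g) = -37/85 + g/21 (z(g) = g*(1/21) + 37*(-1/85) = g/21 - 37/85 = -37/85 + g/21)
(z(46) + 24296) + 380 = ((-37/85 + (1/21)*46) + 24296) + 380 = ((-37/85 + 46/21) + 24296) + 380 = (3133/1785 + 24296) + 380 = 43371493/1785 + 380 = 44049793/1785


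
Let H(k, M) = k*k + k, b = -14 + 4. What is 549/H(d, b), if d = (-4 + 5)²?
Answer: 549/2 ≈ 274.50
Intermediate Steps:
d = 1 (d = 1² = 1)
b = -10
H(k, M) = k + k² (H(k, M) = k² + k = k + k²)
549/H(d, b) = 549/((1*(1 + 1))) = 549/((1*2)) = 549/2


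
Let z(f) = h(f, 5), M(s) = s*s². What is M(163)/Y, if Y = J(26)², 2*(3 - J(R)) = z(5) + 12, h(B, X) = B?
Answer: 17322988/121 ≈ 1.4317e+5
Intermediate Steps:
M(s) = s³
z(f) = f
J(R) = -11/2 (J(R) = 3 - (5 + 12)/2 = 3 - ½*17 = 3 - 17/2 = -11/2)
Y = 121/4 (Y = (-11/2)² = 121/4 ≈ 30.250)
M(163)/Y = 163³/(121/4) = 4330747*(4/121) = 17322988/121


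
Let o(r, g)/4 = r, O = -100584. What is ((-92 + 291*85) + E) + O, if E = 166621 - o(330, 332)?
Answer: 89360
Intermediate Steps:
o(r, g) = 4*r
E = 165301 (E = 166621 - 4*330 = 166621 - 1*1320 = 166621 - 1320 = 165301)
((-92 + 291*85) + E) + O = ((-92 + 291*85) + 165301) - 100584 = ((-92 + 24735) + 165301) - 100584 = (24643 + 165301) - 100584 = 189944 - 100584 = 89360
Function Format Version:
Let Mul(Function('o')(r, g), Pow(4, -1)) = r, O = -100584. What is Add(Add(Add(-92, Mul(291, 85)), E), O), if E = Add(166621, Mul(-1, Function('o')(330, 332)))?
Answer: 89360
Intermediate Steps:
Function('o')(r, g) = Mul(4, r)
E = 165301 (E = Add(166621, Mul(-1, Mul(4, 330))) = Add(166621, Mul(-1, 1320)) = Add(166621, -1320) = 165301)
Add(Add(Add(-92, Mul(291, 85)), E), O) = Add(Add(Add(-92, Mul(291, 85)), 165301), -100584) = Add(Add(Add(-92, 24735), 165301), -100584) = Add(Add(24643, 165301), -100584) = Add(189944, -100584) = 89360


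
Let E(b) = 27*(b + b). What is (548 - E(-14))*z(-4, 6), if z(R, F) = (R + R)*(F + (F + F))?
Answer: -187776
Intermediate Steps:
E(b) = 54*b (E(b) = 27*(2*b) = 54*b)
z(R, F) = 6*F*R (z(R, F) = (2*R)*(F + 2*F) = (2*R)*(3*F) = 6*F*R)
(548 - E(-14))*z(-4, 6) = (548 - 54*(-14))*(6*6*(-4)) = (548 - 1*(-756))*(-144) = (548 + 756)*(-144) = 1304*(-144) = -187776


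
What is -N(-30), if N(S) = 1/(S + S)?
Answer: 1/60 ≈ 0.016667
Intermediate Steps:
N(S) = 1/(2*S)
-N(-30) = -1/(2*(-30)) = -(-1)/(2*30) = -1*(-1/60) = 1/60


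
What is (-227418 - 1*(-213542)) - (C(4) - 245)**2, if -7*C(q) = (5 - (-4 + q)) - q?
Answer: -3624580/49 ≈ -73971.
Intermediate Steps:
C(q) = -9/7 + 2*q/7 (C(q) = -((5 - (-4 + q)) - q)/7 = -((5 + (4 - q)) - q)/7 = -((9 - q) - q)/7 = -(9 - 2*q)/7 = -9/7 + 2*q/7)
(-227418 - 1*(-213542)) - (C(4) - 245)**2 = (-227418 - 1*(-213542)) - ((-9/7 + (2/7)*4) - 245)**2 = (-227418 + 213542) - ((-9/7 + 8/7) - 245)**2 = -13876 - (-1/7 - 245)**2 = -13876 - (-1716/7)**2 = -13876 - 1*2944656/49 = -13876 - 2944656/49 = -3624580/49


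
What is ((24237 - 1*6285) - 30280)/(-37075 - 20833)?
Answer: 3082/14477 ≈ 0.21289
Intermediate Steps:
((24237 - 1*6285) - 30280)/(-37075 - 20833) = ((24237 - 6285) - 30280)/(-57908) = (17952 - 30280)*(-1/57908) = -12328*(-1/57908) = 3082/14477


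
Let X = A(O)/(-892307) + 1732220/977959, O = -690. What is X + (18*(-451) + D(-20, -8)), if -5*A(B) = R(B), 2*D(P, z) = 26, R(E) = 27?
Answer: -35355993892199232/4363198307065 ≈ -8103.2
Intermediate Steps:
D(P, z) = 13 (D(P, z) = (1/2)*26 = 13)
A(B) = -27/5 (A(B) = -1/5*27 = -27/5)
X = 7728386562593/4363198307065 (X = -27/5/(-892307) + 1732220/977959 = -27/5*(-1/892307) + 1732220*(1/977959) = 27/4461535 + 1732220/977959 = 7728386562593/4363198307065 ≈ 1.7713)
X + (18*(-451) + D(-20, -8)) = 7728386562593/4363198307065 + (18*(-451) + 13) = 7728386562593/4363198307065 + (-8118 + 13) = 7728386562593/4363198307065 - 8105 = -35355993892199232/4363198307065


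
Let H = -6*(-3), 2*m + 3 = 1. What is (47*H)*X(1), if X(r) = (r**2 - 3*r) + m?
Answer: -2538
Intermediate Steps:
m = -1 (m = -3/2 + (1/2)*1 = -3/2 + 1/2 = -1)
X(r) = -1 + r**2 - 3*r (X(r) = (r**2 - 3*r) - 1 = -1 + r**2 - 3*r)
H = 18
(47*H)*X(1) = (47*18)*(-1 + 1**2 - 3*1) = 846*(-1 + 1 - 3) = 846*(-3) = -2538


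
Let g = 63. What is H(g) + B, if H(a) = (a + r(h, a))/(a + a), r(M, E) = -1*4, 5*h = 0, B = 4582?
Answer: 577391/126 ≈ 4582.5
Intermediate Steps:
h = 0 (h = (1/5)*0 = 0)
r(M, E) = -4
H(a) = (-4 + a)/(2*a) (H(a) = (a - 4)/(a + a) = (-4 + a)/((2*a)) = (-4 + a)*(1/(2*a)) = (-4 + a)/(2*a))
H(g) + B = (1/2)*(-4 + 63)/63 + 4582 = (1/2)*(1/63)*59 + 4582 = 59/126 + 4582 = 577391/126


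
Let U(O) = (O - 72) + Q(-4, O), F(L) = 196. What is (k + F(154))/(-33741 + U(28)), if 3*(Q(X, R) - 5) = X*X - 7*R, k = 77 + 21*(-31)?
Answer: 21/1880 ≈ 0.011170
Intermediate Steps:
k = -574 (k = 77 - 651 = -574)
Q(X, R) = 5 - 7*R/3 + X²/3 (Q(X, R) = 5 + (X*X - 7*R)/3 = 5 + (X² - 7*R)/3 = 5 + (-7*R/3 + X²/3) = 5 - 7*R/3 + X²/3)
U(O) = -185/3 - 4*O/3 (U(O) = (O - 72) + (5 - 7*O/3 + (⅓)*(-4)²) = (-72 + O) + (5 - 7*O/3 + (⅓)*16) = (-72 + O) + (5 - 7*O/3 + 16/3) = (-72 + O) + (31/3 - 7*O/3) = -185/3 - 4*O/3)
(k + F(154))/(-33741 + U(28)) = (-574 + 196)/(-33741 + (-185/3 - 4/3*28)) = -378/(-33741 + (-185/3 - 112/3)) = -378/(-33741 - 99) = -378/(-33840) = -378*(-1/33840) = 21/1880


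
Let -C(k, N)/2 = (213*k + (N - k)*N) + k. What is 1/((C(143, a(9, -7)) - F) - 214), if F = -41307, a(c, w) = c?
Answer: -1/17699 ≈ -5.6500e-5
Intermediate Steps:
C(k, N) = -428*k - 2*N*(N - k) (C(k, N) = -2*((213*k + (N - k)*N) + k) = -2*((213*k + N*(N - k)) + k) = -2*(214*k + N*(N - k)) = -428*k - 2*N*(N - k))
1/((C(143, a(9, -7)) - F) - 214) = 1/(((-428*143 - 2*9**2 + 2*9*143) - 1*(-41307)) - 214) = 1/(((-61204 - 2*81 + 2574) + 41307) - 214) = 1/(((-61204 - 162 + 2574) + 41307) - 214) = 1/((-58792 + 41307) - 214) = 1/(-17485 - 214) = 1/(-17699) = -1/17699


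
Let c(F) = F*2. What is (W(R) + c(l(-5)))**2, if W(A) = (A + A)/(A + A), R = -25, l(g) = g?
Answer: 81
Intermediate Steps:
c(F) = 2*F
W(A) = 1 (W(A) = (2*A)/((2*A)) = (2*A)*(1/(2*A)) = 1)
(W(R) + c(l(-5)))**2 = (1 + 2*(-5))**2 = (1 - 10)**2 = (-9)**2 = 81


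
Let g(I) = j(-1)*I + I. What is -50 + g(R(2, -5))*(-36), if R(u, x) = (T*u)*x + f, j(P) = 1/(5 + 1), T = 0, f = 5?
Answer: -260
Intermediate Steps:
j(P) = 1/6
R(u, x) = 5 (R(u, x) = (0*u)*x + 5 = 0*x + 5 = 0 + 5 = 5)
g(I) = 7*I/6 (g(I) = I/6 + I = 7*I/6)
-50 + g(R(2, -5))*(-36) = -50 + ((7/6)*5)*(-36) = -50 + (35/6)*(-36) = -50 - 210 = -260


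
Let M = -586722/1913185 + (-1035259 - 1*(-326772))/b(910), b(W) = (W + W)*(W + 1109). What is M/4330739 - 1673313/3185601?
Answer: -261257853402362763361369/497374428046256506541460 ≈ -0.52527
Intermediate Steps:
b(W) = 2*W*(1109 + W) (b(W) = (2*W)*(1109 + W) = 2*W*(1109 + W))
M = -54021901967/108156174420 (M = -586722/1913185 + (-1035259 - 1*(-326772))/((2*910*(1109 + 910))) = -586722*1/1913185 + (-1035259 + 326772)/((2*910*2019)) = -586722/1913185 - 708487/3674580 = -586722/1913185 - 708487*1/3674580 = -586722/1913185 - 54499/282660 = -54021901967/108156174420 ≈ -0.49948)
M/4330739 - 1673313/3185601 = -54021901967/108156174420/4330739 - 1673313/3185601 = -54021901967/108156174420*1/4330739 - 1673313*1/3185601 = -54021901967/468396162651496380 - 557771/1061867 = -261257853402362763361369/497374428046256506541460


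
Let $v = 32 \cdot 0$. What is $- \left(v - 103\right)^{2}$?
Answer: $-10609$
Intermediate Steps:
$v = 0$
$- \left(v - 103\right)^{2} = - \left(0 - 103\right)^{2} = - \left(-103\right)^{2} = \left(-1\right) 10609 = -10609$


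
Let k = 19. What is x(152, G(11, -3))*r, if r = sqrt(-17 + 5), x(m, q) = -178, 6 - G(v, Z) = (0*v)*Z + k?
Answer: -356*I*sqrt(3) ≈ -616.61*I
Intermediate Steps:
G(v, Z) = -13 (G(v, Z) = 6 - ((0*v)*Z + 19) = 6 - (0*Z + 19) = 6 - (0 + 19) = 6 - 1*19 = 6 - 19 = -13)
r = 2*I*sqrt(3) (r = sqrt(-12) = 2*I*sqrt(3) ≈ 3.4641*I)
x(152, G(11, -3))*r = -356*I*sqrt(3)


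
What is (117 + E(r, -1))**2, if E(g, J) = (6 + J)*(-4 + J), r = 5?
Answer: 8464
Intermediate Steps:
E(g, J) = (-4 + J)*(6 + J)
(117 + E(r, -1))**2 = (117 + (-24 + (-1)**2 + 2*(-1)))**2 = (117 + (-24 + 1 - 2))**2 = (117 - 25)**2 = 92**2 = 8464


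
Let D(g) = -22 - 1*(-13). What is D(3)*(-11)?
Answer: 99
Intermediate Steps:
D(g) = -9 (D(g) = -22 + 13 = -9)
D(3)*(-11) = -9*(-11) = 99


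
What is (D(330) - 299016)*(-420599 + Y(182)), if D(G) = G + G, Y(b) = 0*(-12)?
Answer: 125488235244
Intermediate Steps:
Y(b) = 0
D(G) = 2*G
(D(330) - 299016)*(-420599 + Y(182)) = (2*330 - 299016)*(-420599 + 0) = (660 - 299016)*(-420599) = -298356*(-420599) = 125488235244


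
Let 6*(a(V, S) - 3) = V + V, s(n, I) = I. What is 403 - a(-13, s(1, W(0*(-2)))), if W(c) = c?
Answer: 1213/3 ≈ 404.33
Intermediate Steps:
a(V, S) = 3 + V/3 (a(V, S) = 3 + (V + V)/6 = 3 + (2*V)/6 = 3 + V/3)
403 - a(-13, s(1, W(0*(-2)))) = 403 - (3 + (⅓)*(-13)) = 403 - (3 - 13/3) = 403 - 1*(-4/3) = 403 + 4/3 = 1213/3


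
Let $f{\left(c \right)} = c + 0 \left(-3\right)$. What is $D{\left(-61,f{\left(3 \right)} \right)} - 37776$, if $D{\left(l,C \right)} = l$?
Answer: $-37837$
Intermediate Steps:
$f{\left(c \right)} = c$ ($f{\left(c \right)} = c + 0 = c$)
$D{\left(-61,f{\left(3 \right)} \right)} - 37776 = -61 - 37776 = -37837$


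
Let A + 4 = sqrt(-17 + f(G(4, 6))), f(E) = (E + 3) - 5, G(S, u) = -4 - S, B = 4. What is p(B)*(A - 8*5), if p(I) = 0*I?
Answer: 0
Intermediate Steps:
f(E) = -2 + E (f(E) = (3 + E) - 5 = -2 + E)
A = -4 + 3*I*sqrt(3) (A = -4 + sqrt(-17 + (-2 + (-4 - 1*4))) = -4 + sqrt(-17 + (-2 + (-4 - 4))) = -4 + sqrt(-17 + (-2 - 8)) = -4 + sqrt(-17 - 10) = -4 + sqrt(-27) = -4 + 3*I*sqrt(3) ≈ -4.0 + 5.1962*I)
p(I) = 0
p(B)*(A - 8*5) = 0*((-4 + 3*I*sqrt(3)) - 8*5) = 0*((-4 + 3*I*sqrt(3)) - 40) = 0*(-44 + 3*I*sqrt(3)) = 0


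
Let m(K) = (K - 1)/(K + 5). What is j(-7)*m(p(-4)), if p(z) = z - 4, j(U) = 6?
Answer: 18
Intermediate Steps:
p(z) = -4 + z
m(K) = (-1 + K)/(5 + K)
j(-7)*m(p(-4)) = 6*((-1 + (-4 - 4))/(5 + (-4 - 4))) = 6*((-1 - 8)/(5 - 8)) = 6*(-9/(-3)) = 6*(-⅓*(-9)) = 6*3 = 18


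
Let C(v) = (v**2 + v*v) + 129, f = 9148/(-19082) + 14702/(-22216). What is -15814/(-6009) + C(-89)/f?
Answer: -10169097377441530/726751792947 ≈ -13993.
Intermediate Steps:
f = -120943883/105981428 (f = 9148*(-1/19082) + 14702*(-1/22216) = -4574/9541 - 7351/11108 = -120943883/105981428 ≈ -1.1412)
C(v) = 129 + 2*v**2 (C(v) = (v**2 + v**2) + 129 = 2*v**2 + 129 = 129 + 2*v**2)
-15814/(-6009) + C(-89)/f = -15814/(-6009) + (129 + 2*(-89)**2)/(-120943883/105981428) = -15814*(-1/6009) + (129 + 2*7921)*(-105981428/120943883) = 15814/6009 + (129 + 15842)*(-105981428/120943883) = 15814/6009 + 15971*(-105981428/120943883) = 15814/6009 - 1692629386588/120943883 = -10169097377441530/726751792947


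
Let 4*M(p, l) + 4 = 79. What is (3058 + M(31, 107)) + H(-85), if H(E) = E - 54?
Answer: 11751/4 ≈ 2937.8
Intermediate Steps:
H(E) = -54 + E
M(p, l) = 75/4 (M(p, l) = -1 + (¼)*79 = -1 + 79/4 = 75/4)
(3058 + M(31, 107)) + H(-85) = (3058 + 75/4) + (-54 - 85) = 12307/4 - 139 = 11751/4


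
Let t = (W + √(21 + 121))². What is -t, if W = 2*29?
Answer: -(58 + √142)² ≈ -4888.3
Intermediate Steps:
W = 58
t = (58 + √142)² (t = (58 + √(21 + 121))² = (58 + √142)² ≈ 4888.3)
-t = -(58 + √142)²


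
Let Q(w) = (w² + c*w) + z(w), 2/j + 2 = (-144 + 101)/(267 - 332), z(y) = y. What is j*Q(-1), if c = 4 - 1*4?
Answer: 0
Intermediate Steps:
j = -130/87 (j = 2/(-2 + (-144 + 101)/(267 - 332)) = 2/(-2 - 43/(-65)) = 2/(-2 - 43*(-1/65)) = 2/(-2 + 43/65) = 2/(-87/65) = 2*(-65/87) = -130/87 ≈ -1.4943)
c = 0 (c = 4 - 4 = 0)
Q(w) = w + w² (Q(w) = (w² + 0*w) + w = (w² + 0) + w = w² + w = w + w²)
j*Q(-1) = -(-130)*(1 - 1)/87 = -(-130)*0/87 = -130/87*0 = 0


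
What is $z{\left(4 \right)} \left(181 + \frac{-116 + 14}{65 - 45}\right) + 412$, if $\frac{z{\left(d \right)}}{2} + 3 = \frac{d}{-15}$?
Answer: $- \frac{55291}{75} \approx -737.21$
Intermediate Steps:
$z{\left(d \right)} = -6 - \frac{2 d}{15}$ ($z{\left(d \right)} = -6 + 2 \frac{d}{-15} = -6 + 2 d \left(- \frac{1}{15}\right) = -6 + 2 \left(- \frac{d}{15}\right) = -6 - \frac{2 d}{15}$)
$z{\left(4 \right)} \left(181 + \frac{-116 + 14}{65 - 45}\right) + 412 = \left(-6 - \frac{8}{15}\right) \left(181 + \frac{-116 + 14}{65 - 45}\right) + 412 = \left(-6 - \frac{8}{15}\right) \left(181 - \frac{102}{20}\right) + 412 = - \frac{98 \left(181 - \frac{51}{10}\right)}{15} + 412 = \left(- \frac{98}{15}\right) \frac{1759}{10} + 412 = - \frac{86191}{75} + 412 = - \frac{55291}{75}$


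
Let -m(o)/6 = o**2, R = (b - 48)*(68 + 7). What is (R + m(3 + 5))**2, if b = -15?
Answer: 26101881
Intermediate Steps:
R = -4725 (R = (-15 - 48)*(68 + 7) = -63*75 = -4725)
m(o) = -6*o**2
(R + m(3 + 5))**2 = (-4725 - 6*(3 + 5)**2)**2 = (-4725 - 6*8**2)**2 = (-4725 - 6*64)**2 = (-4725 - 384)**2 = (-5109)**2 = 26101881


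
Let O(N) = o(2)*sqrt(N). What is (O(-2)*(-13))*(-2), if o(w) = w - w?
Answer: 0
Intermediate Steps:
o(w) = 0
O(N) = 0 (O(N) = 0*sqrt(N) = 0)
(O(-2)*(-13))*(-2) = (0*(-13))*(-2) = 0*(-2) = 0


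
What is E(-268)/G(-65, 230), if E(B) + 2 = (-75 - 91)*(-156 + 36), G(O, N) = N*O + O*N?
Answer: -433/650 ≈ -0.66615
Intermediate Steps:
G(O, N) = 2*N*O (G(O, N) = N*O + N*O = 2*N*O)
E(B) = 19918 (E(B) = -2 + (-75 - 91)*(-156 + 36) = -2 - 166*(-120) = -2 + 19920 = 19918)
E(-268)/G(-65, 230) = 19918/((2*230*(-65))) = 19918/(-29900) = 19918*(-1/29900) = -433/650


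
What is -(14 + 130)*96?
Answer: -13824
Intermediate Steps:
-(14 + 130)*96 = -144*96 = -1*13824 = -13824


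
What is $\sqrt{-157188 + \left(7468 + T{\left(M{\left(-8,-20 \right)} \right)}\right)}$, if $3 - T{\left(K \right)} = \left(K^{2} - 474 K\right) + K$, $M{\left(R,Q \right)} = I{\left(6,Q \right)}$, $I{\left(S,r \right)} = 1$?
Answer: $i \sqrt{149245} \approx 386.32 i$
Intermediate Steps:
$M{\left(R,Q \right)} = 1$
$T{\left(K \right)} = 3 - K^{2} + 473 K$ ($T{\left(K \right)} = 3 - \left(\left(K^{2} - 474 K\right) + K\right) = 3 - \left(K^{2} - 473 K\right) = 3 - K^{2} + 473 K$)
$\sqrt{-157188 + \left(7468 + T{\left(M{\left(-8,-20 \right)} \right)}\right)} = \sqrt{-157188 + \left(7468 + \left(3 - 1^{2} + 473 \cdot 1\right)\right)} = \sqrt{-157188 + \left(7468 + \left(3 - 1 + 473\right)\right)} = \sqrt{-157188 + \left(7468 + 475\right)} = \sqrt{-157188 + 7943} = \sqrt{-149245} = i \sqrt{149245}$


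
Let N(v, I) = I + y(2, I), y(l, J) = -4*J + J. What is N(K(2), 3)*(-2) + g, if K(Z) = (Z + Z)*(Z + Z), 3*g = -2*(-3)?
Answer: 14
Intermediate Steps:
y(l, J) = -3*J
g = 2 (g = (-2*(-3))/3 = (⅓)*6 = 2)
K(Z) = 4*Z² (K(Z) = (2*Z)*(2*Z) = 4*Z²)
N(v, I) = -2*I (N(v, I) = I - 3*I = -2*I)
N(K(2), 3)*(-2) + g = -2*3*(-2) + 2 = -6*(-2) + 2 = 12 + 2 = 14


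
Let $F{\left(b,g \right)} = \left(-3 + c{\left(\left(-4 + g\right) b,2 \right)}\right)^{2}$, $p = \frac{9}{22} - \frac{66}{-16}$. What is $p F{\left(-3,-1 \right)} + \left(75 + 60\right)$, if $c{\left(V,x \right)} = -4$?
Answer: $\frac{31431}{88} \approx 357.17$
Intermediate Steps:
$p = \frac{399}{88}$ ($p = 9 \cdot \frac{1}{22} - - \frac{33}{8} = \frac{9}{22} + \frac{33}{8} = \frac{399}{88} \approx 4.5341$)
$F{\left(b,g \right)} = 49$ ($F{\left(b,g \right)} = \left(-3 - 4\right)^{2} = \left(-7\right)^{2} = 49$)
$p F{\left(-3,-1 \right)} + \left(75 + 60\right) = \frac{399}{88} \cdot 49 + \left(75 + 60\right) = \frac{19551}{88} + 135 = \frac{31431}{88}$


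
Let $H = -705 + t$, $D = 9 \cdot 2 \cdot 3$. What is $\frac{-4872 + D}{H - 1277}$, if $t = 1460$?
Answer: $\frac{803}{87} \approx 9.2299$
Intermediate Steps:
$D = 54$ ($D = 18 \cdot 3 = 54$)
$H = 755$ ($H = -705 + 1460 = 755$)
$\frac{-4872 + D}{H - 1277} = \frac{-4872 + 54}{755 - 1277} = - \frac{4818}{-522} = \left(-4818\right) \left(- \frac{1}{522}\right) = \frac{803}{87}$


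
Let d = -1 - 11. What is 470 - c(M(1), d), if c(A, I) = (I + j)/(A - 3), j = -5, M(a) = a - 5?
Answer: 3273/7 ≈ 467.57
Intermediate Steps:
M(a) = -5 + a
d = -12
c(A, I) = (-5 + I)/(-3 + A) (c(A, I) = (I - 5)/(A - 3) = (-5 + I)/(-3 + A))
470 - c(M(1), d) = 470 - (-5 - 12)/(-3 + (-5 + 1)) = 470 - (-17)/(-3 - 4) = 470 - (-17)/(-7) = 470 - (-1)*(-17)/7 = 470 - 1*17/7 = 470 - 17/7 = 3273/7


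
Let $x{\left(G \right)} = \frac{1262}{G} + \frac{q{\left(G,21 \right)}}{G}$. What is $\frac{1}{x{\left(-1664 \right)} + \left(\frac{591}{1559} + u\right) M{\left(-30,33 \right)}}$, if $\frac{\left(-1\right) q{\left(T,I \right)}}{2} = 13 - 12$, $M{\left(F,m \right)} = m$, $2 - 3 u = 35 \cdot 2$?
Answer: $- \frac{648544}{477488749} \approx -0.0013582$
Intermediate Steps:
$u = - \frac{68}{3}$ ($u = \frac{2}{3} - \frac{35 \cdot 2}{3} = \frac{2}{3} - \frac{70}{3} = - \frac{68}{3} \approx -22.667$)
$q{\left(T,I \right)} = -2$ ($q{\left(T,I \right)} = - 2 \left(13 - 12\right) = \left(-2\right) 1 = -2$)
$x{\left(G \right)} = \frac{1260}{G}$ ($x{\left(G \right)} = \frac{1262}{G} - \frac{2}{G} = \frac{1260}{G}$)
$\frac{1}{x{\left(-1664 \right)} + \left(\frac{591}{1559} + u\right) M{\left(-30,33 \right)}} = \frac{1}{\frac{1260}{-1664} + \left(\frac{591}{1559} - \frac{68}{3}\right) 33} = \frac{1}{1260 \left(- \frac{1}{1664}\right) + \left(591 \cdot \frac{1}{1559} - \frac{68}{3}\right) 33} = \frac{1}{- \frac{315}{416} + \left(\frac{591}{1559} - \frac{68}{3}\right) 33} = \frac{1}{- \frac{315}{416} - \frac{1146629}{1559}} = \frac{1}{- \frac{477488749}{648544}} = - \frac{648544}{477488749}$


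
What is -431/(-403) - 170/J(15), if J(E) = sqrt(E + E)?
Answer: 431/403 - 17*sqrt(30)/3 ≈ -29.968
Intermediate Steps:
J(E) = sqrt(2)*sqrt(E) (J(E) = sqrt(2*E) = sqrt(2)*sqrt(E))
-431/(-403) - 170/J(15) = -431/(-403) - 170*sqrt(30)/30 = -431*(-1/403) - 170*sqrt(30)/30 = 431/403 - 17*sqrt(30)/3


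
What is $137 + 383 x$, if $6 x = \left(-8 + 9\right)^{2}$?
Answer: $\frac{1205}{6} \approx 200.83$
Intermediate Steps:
$x = \frac{1}{6}$ ($x = \frac{\left(-8 + 9\right)^{2}}{6} = \frac{1^{2}}{6} = \frac{1}{6} \cdot 1 = \frac{1}{6} \approx 0.16667$)
$137 + 383 x = 137 + 383 \cdot \frac{1}{6} = 137 + \frac{383}{6} = \frac{1205}{6}$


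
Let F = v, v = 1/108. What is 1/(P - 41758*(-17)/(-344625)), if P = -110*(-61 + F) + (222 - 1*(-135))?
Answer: 6203250/43819271677 ≈ 0.00014156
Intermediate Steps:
v = 1/108 ≈ 0.0092593
F = 1/108 ≈ 0.0092593
P = 381563/54 (P = -110*(-61 + 1/108) + (222 - 1*(-135)) = -110*(-6587/108) + (222 + 135) = 362285/54 + 357 = 381563/54 ≈ 7066.0)
1/(P - 41758*(-17)/(-344625)) = 1/(381563/54 - 41758*(-17)/(-344625)) = 1/(381563/54 + 709886*(-1/344625)) = 1/(381563/54 - 709886/344625) = 1/(43819271677/6203250) = 6203250/43819271677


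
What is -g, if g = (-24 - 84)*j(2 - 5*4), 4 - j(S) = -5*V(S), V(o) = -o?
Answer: 10152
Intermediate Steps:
j(S) = 4 - 5*S (j(S) = 4 - (-5)*(-S) = 4 - 5*S)
g = -10152 (g = (-24 - 84)*(4 - 5*(2 - 5*4)) = -108*(4 - 5*(2 - 20)) = -108*(4 - 5*(-18)) = -108*(4 + 90) = -108*94 = -10152)
-g = -1*(-10152) = 10152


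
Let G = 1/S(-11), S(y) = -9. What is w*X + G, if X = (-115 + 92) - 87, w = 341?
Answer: -337591/9 ≈ -37510.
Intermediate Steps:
G = -⅑ (G = 1/(-9) = -⅑ ≈ -0.11111)
X = -110 (X = -23 - 87 = -110)
w*X + G = 341*(-110) - ⅑ = -37510 - ⅑ = -337591/9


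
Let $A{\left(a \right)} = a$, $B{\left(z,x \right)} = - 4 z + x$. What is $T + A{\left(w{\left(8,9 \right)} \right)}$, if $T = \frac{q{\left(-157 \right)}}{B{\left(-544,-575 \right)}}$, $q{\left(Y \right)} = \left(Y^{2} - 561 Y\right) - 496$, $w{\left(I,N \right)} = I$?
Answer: $\frac{125038}{1601} \approx 78.1$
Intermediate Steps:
$B{\left(z,x \right)} = x - 4 z$
$q{\left(Y \right)} = -496 + Y^{2} - 561 Y$
$T = \frac{112230}{1601}$ ($T = \frac{-496 + \left(-157\right)^{2} - -88077}{-575 - -2176} = \frac{-496 + 24649 + 88077}{-575 + 2176} = \frac{112230}{1601} \approx 70.1$)
$T + A{\left(w{\left(8,9 \right)} \right)} = \frac{112230}{1601} + 8 = \frac{125038}{1601}$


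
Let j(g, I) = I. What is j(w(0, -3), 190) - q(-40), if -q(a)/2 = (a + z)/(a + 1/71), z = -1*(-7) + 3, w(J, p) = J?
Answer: 543670/2839 ≈ 191.50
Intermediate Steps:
z = 10 (z = 7 + 3 = 10)
q(a) = -2*(10 + a)/(1/71 + a) (q(a) = -2*(a + 10)/(a + 1/71) = -2*(10 + a)/(a + 1/71) = -2*(10 + a)/(1/71 + a))
j(w(0, -3), 190) - q(-40) = 190 - 142*(-10 - 1*(-40))/(1 + 71*(-40)) = 190 - 142*(-10 + 40)/(1 - 2840) = 190 - 142*30/(-2839) = 190 - 142*(-1)*30/2839 = 190 - 1*(-4260/2839) = 190 + 4260/2839 = 543670/2839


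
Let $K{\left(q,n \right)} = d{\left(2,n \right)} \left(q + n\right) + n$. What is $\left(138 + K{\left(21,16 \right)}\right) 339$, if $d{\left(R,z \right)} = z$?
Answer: $252894$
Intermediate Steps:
$K{\left(q,n \right)} = n + n \left(n + q\right)$ ($K{\left(q,n \right)} = n \left(q + n\right) + n = n \left(n + q\right) + n = n + n \left(n + q\right)$)
$\left(138 + K{\left(21,16 \right)}\right) 339 = \left(138 + 16 \left(1 + 16 + 21\right)\right) 339 = \left(138 + 16 \cdot 38\right) 339 = \left(138 + 608\right) 339 = 746 \cdot 339 = 252894$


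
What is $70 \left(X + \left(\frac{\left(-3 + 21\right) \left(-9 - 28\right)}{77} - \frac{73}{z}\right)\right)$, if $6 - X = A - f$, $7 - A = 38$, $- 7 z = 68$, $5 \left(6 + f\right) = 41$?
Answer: $\frac{996551}{374} \approx 2664.6$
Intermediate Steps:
$f = \frac{11}{5}$ ($f = -6 + \frac{1}{5} \cdot 41 = -6 + \frac{41}{5} = \frac{11}{5} \approx 2.2$)
$z = - \frac{68}{7}$ ($z = \left(- \frac{1}{7}\right) 68 = - \frac{68}{7} \approx -9.7143$)
$A = -31$ ($A = 7 - 38 = -31$)
$X = \frac{196}{5}$ ($X = 6 - \left(-31 - \frac{11}{5}\right) = 6 - - \frac{166}{5} = 6 + \frac{166}{5} = \frac{196}{5} \approx 39.2$)
$70 \left(X + \left(\frac{\left(-3 + 21\right) \left(-9 - 28\right)}{77} - \frac{73}{z}\right)\right) = 70 \left(\frac{196}{5} + \left(\frac{\left(-3 + 21\right) \left(-9 - 28\right)}{77} - \frac{73}{- \frac{68}{7}}\right)\right) = 70 \left(\frac{196}{5} + \left(18 \left(-37\right) \frac{1}{77} - - \frac{511}{68}\right)\right) = 70 \left(\frac{196}{5} + \left(\left(-666\right) \frac{1}{77} + \frac{511}{68}\right)\right) = 70 \left(\frac{196}{5} + \left(- \frac{666}{77} + \frac{511}{68}\right)\right) = 70 \left(\frac{196}{5} - \frac{5941}{5236}\right) = 70 \cdot \frac{996551}{26180} = \frac{996551}{374}$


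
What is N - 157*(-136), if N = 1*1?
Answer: 21353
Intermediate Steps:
N = 1
N - 157*(-136) = 1 - 157*(-136) = 1 + 21352 = 21353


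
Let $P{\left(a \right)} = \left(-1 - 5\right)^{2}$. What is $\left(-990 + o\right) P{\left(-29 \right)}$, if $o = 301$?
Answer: $-24804$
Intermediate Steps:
$P{\left(a \right)} = 36$ ($P{\left(a \right)} = \left(-6\right)^{2} = 36$)
$\left(-990 + o\right) P{\left(-29 \right)} = \left(-990 + 301\right) 36 = \left(-689\right) 36 = -24804$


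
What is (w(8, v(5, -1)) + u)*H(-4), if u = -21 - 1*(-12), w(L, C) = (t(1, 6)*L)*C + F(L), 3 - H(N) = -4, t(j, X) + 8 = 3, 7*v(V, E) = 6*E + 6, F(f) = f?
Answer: -7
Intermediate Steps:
v(V, E) = 6/7 + 6*E/7 (v(V, E) = (6*E + 6)/7 = (6 + 6*E)/7 = 6/7 + 6*E/7)
t(j, X) = -5 (t(j, X) = -8 + 3 = -5)
H(N) = 7 (H(N) = 3 - 1*(-4) = 3 + 4 = 7)
w(L, C) = L - 5*C*L (w(L, C) = (-5*L)*C + L = -5*C*L + L = L - 5*C*L)
u = -9 (u = -21 + 12 = -9)
(w(8, v(5, -1)) + u)*H(-4) = (8*(1 - 5*(6/7 + (6/7)*(-1))) - 9)*7 = (8*(1 - 5*(6/7 - 6/7)) - 9)*7 = (8*(1 - 5*0) - 9)*7 = (8*(1 + 0) - 9)*7 = (8*1 - 9)*7 = (8 - 9)*7 = -1*7 = -7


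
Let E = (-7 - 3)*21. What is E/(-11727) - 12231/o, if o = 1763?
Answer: -47687569/6891567 ≈ -6.9197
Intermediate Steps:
E = -210 (E = -10*21 = -210)
E/(-11727) - 12231/o = -210/(-11727) - 12231/1763 = -210*(-1/11727) - 12231*1/1763 = 70/3909 - 12231/1763 = -47687569/6891567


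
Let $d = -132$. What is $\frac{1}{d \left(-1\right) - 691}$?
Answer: $- \frac{1}{559} \approx -0.0017889$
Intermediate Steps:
$\frac{1}{d \left(-1\right) - 691} = \frac{1}{\left(-132\right) \left(-1\right) - 691} = \frac{1}{132 - 691} = \frac{1}{-559} = - \frac{1}{559}$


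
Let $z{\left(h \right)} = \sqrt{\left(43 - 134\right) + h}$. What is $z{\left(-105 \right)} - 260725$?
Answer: $-260725 + 14 i \approx -2.6073 \cdot 10^{5} + 14.0 i$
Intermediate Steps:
$z{\left(h \right)} = \sqrt{-91 + h}$ ($z{\left(h \right)} = \sqrt{\left(43 - 134\right) + h} = \sqrt{-91 + h}$)
$z{\left(-105 \right)} - 260725 = \sqrt{-91 - 105} - 260725 = \sqrt{-196} - 260725 = 14 i - 260725 = -260725 + 14 i$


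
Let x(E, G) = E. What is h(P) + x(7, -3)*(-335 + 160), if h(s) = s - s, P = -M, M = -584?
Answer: -1225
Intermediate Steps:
P = 584 (P = -1*(-584) = 584)
h(s) = 0
h(P) + x(7, -3)*(-335 + 160) = 0 + 7*(-335 + 160) = 0 + 7*(-175) = 0 - 1225 = -1225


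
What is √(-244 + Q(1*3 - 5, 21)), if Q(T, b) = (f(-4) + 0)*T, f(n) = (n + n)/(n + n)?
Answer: I*√246 ≈ 15.684*I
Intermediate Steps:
f(n) = 1 (f(n) = (2*n)/((2*n)) = (2*n)*(1/(2*n)) = 1)
Q(T, b) = T (Q(T, b) = (1 + 0)*T = 1*T = T)
√(-244 + Q(1*3 - 5, 21)) = √(-244 + (1*3 - 5)) = √(-244 + (3 - 5)) = √(-244 - 2) = √(-246) = I*√246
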